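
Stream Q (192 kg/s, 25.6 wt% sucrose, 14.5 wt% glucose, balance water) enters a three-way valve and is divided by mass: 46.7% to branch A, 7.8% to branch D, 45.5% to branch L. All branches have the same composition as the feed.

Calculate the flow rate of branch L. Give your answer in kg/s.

Branch L flow = 0.455×192 = 87.36 kg/s.

87.36 kg/s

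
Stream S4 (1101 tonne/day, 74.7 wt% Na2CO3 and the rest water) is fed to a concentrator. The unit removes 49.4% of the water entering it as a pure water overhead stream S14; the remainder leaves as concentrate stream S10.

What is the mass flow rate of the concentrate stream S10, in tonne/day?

water entering = 1101×0.253 = 278.55 tonne/day; overhead removed = 0.494×278.55 = 137.61 tonne/day.
Concentrate = 1101 − 137.61 = 963.39 tonne/day.

963.4 tonne/day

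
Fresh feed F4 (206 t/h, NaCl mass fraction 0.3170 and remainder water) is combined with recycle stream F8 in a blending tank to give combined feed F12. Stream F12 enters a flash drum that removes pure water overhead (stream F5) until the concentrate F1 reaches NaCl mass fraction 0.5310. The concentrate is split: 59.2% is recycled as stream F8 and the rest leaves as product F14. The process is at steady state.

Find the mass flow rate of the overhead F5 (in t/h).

Overall NaCl balance (none leaves overhead): NaCl in fresh feed = NaCl in product, i.e. 206×0.317 = (1−0.592)·F1·0.531.
F1 = 65.302/(0.531×0.408) = 301.42 t/h.
Recycle F8 = 0.592×301.42 = 178.44 t/h.
Combined feed F12 = 206 + 178.44 = 384.44 t/h.
Overhead F5 = F12 − F1 = 384.44 − 301.42 = 83.021 t/h.

83.02 t/h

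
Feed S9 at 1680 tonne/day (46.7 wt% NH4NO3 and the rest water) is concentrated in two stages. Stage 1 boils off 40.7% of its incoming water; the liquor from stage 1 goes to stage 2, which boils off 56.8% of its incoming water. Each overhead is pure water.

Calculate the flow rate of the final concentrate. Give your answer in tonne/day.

1014 tonne/day

water in feed = 1680×0.533 = 895.44 tonne/day.
After stage 1: water left = (1−0.407)×895.44 = 531; stream total = 1315.6 tonne/day.
After stage 2: water left = (1−0.568)×531 = 229.39; final concentrate = 1014 tonne/day.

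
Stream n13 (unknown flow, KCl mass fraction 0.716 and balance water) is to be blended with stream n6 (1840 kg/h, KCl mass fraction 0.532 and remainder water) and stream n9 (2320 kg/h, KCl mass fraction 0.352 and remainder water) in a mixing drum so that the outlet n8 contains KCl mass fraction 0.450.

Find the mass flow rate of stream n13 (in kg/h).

287.5 kg/h

Let n13 be the unknown flow. Total out = 4160 + n13.
KCl balance: 1795.5 + 0.716·n13 = 0.450·(4160 + n13)
(0.716 − 0.450)·n13 = 0.450×4160 − 1795.5 = 76.48
n13 = 76.48 / 0.266 = 287.52 kg/h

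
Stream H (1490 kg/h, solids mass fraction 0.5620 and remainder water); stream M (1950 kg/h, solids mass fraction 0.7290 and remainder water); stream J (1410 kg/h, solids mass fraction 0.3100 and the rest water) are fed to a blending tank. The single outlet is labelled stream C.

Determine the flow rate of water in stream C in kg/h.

water out = water in = 1490×0.438 + 1950×0.271 + 1410×0.690 = 2154 kg/h.

2154 kg/h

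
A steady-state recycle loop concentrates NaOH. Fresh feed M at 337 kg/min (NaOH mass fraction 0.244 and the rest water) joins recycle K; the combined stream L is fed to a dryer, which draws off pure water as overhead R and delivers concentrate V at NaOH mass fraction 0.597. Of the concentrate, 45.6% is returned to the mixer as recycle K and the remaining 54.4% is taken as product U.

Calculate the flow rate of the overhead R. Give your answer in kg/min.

199.3 kg/min

Overall NaOH balance (none leaves overhead): NaOH in fresh feed = NaOH in product, i.e. 337×0.244 = (1−0.456)·V·0.597.
V = 82.228/(0.597×0.544) = 253.19 kg/min.
Recycle K = 0.456×253.19 = 115.45 kg/min.
Combined feed L = 337 + 115.45 = 452.45 kg/min.
Overhead R = L − V = 452.45 − 253.19 = 199.26 kg/min.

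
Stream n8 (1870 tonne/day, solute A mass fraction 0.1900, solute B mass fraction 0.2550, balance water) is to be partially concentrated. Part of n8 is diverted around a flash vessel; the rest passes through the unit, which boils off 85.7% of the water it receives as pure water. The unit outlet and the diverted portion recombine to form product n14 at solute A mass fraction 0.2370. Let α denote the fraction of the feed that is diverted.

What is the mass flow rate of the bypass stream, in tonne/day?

1090 tonne/day

All 1870×0.190 = 355.3 tonne/day of solute A reaches n14, so n14 = 355.3/0.237 = 1499.2 tonne/day and vapour = 370.84 tonne/day.
The evaporator receives (1−α)·1870 of feed at 0.555 water and removes 0.857 of that water:
0.857×0.555×(1−α)×1870 = 370.84
(1−α) = 370.84/889.44 = 0.4169;  α = 0.5831.
Bypass flow = 0.5831×1870 = 1090.3 tonne/day.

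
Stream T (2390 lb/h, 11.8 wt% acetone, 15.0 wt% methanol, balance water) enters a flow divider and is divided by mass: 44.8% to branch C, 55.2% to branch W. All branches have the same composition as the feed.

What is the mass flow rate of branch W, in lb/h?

Branch W flow = 0.552×2390 = 1319.3 lb/h.

1319 lb/h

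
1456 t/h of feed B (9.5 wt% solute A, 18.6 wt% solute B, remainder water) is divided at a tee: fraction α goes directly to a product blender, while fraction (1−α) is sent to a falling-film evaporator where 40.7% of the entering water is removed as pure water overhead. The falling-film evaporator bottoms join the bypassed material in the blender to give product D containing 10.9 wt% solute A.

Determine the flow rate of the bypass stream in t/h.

All 1456×0.095 = 138.32 t/h of solute A reaches D, so D = 138.32/0.109 = 1269 t/h and vapour = 187.01 t/h.
The evaporator receives (1−α)·1456 of feed at 0.719 water and removes 0.407 of that water:
0.407×0.719×(1−α)×1456 = 187.01
(1−α) = 187.01/426.07 = 0.4389;  α = 0.5611.
Bypass flow = 0.5611×1456 = 816.94 t/h.

816.9 t/h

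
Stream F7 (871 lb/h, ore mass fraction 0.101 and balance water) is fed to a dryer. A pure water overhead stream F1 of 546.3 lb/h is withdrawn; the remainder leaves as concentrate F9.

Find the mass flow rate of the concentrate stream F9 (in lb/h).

Concentrate = 871 − 546.3 = 324.7 lb/h.

324.7 lb/h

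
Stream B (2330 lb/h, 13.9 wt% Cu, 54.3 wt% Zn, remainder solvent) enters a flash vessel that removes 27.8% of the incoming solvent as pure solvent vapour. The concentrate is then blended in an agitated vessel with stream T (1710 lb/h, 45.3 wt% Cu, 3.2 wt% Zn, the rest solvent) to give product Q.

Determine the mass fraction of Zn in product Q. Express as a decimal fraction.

0.344

Vapour removed = 0.278×0.318×2330 = 205.98 lb/h; concentrate = 2124 lb/h.
Zn reaching the mixer = 1265.2 (from concentrate) + 1710×0.032 = 1319.9 lb/h.
Product flow = 2124 + 1710 = 3834 lb/h; Zn fraction = 0.344.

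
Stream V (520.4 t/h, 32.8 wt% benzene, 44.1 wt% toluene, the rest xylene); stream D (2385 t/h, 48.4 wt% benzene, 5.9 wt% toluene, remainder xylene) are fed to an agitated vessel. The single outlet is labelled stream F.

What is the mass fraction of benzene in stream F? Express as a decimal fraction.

0.4561

Total flow out = 520.4 + 2385 = 2905.4 t/h.
benzene in = 520.4×0.328 + 2385×0.484 = 1325 t/h.
benzene mass fraction in F = 1325/2905.4 = 0.4561.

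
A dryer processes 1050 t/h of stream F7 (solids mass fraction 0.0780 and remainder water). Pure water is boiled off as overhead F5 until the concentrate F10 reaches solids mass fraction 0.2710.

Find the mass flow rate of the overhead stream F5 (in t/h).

747.8 t/h

solids is conserved: 1050×0.078 = 81.9 t/h all reports to the concentrate.
Concentrate = 81.9/(target fraction) = 302.21 t/h.
Overhead = 1050 − 302.21 = 747.79 t/h.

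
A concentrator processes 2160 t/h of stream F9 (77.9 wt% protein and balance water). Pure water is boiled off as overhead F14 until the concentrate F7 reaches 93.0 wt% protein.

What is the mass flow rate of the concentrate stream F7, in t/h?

1809 t/h

protein is conserved: 2160×0.779 = 1682.6 t/h all reports to the concentrate.
Concentrate = 1682.6/(target fraction) = 1809.3 t/h.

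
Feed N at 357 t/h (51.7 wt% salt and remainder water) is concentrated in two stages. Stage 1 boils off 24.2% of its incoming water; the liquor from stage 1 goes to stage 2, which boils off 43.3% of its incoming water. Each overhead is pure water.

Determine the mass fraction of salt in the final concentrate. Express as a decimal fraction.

water in feed = 357×0.483 = 172.43 t/h.
After stage 1: water left = (1−0.242)×172.43 = 130.7; stream total = 315.27 t/h.
After stage 2: water left = (1−0.433)×130.7 = 74.108; final concentrate = 258.68 t/h.
salt fraction = 184.57/258.68 = 0.7135.

0.7135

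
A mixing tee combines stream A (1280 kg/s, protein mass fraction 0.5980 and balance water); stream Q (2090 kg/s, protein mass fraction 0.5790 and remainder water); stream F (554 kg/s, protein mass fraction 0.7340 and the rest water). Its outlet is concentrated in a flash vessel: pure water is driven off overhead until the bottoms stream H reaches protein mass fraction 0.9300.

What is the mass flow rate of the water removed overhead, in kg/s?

1363 kg/s

protein entering = 1280×0.598 + 2090×0.579 + 554×0.734 = 2382.2 kg/s.
All protein reports to H, so H = 2382.2/0.930 = 2561.5 kg/s.
Total feed = 3924 kg/s; overhead = 3924 − 2561.5 = 1362.5 kg/s.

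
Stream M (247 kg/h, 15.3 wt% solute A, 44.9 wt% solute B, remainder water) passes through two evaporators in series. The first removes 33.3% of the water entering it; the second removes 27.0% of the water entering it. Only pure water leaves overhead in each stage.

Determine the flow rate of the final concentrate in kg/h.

water in feed = 247×0.398 = 98.306 kg/h.
After stage 1: water left = (1−0.333)×98.306 = 65.57; stream total = 214.26 kg/h.
After stage 2: water left = (1−0.270)×65.57 = 47.866; final concentrate = 196.56 kg/h.

196.6 kg/h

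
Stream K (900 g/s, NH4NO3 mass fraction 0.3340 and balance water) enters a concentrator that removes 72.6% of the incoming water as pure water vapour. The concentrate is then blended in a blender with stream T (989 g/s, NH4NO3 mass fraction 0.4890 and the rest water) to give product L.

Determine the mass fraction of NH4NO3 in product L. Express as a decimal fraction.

0.5394

Vapour removed = 0.726×0.666×900 = 435.16 g/s; concentrate = 464.84 g/s.
NH4NO3 reaching the mixer = 300.6 (from concentrate) + 989×0.489 = 784.22 g/s.
Product flow = 464.84 + 989 = 1453.8 g/s; NH4NO3 fraction = 0.5394.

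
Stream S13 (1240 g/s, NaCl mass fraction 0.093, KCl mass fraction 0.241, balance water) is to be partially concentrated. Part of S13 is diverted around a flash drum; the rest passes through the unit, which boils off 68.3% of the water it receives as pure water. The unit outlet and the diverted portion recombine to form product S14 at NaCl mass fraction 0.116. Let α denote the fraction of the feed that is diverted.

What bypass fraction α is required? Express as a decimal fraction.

All 1240×0.093 = 115.32 g/s of NaCl reaches S14, so S14 = 115.32/0.116 = 994.14 g/s and vapour = 245.86 g/s.
The evaporator receives (1−α)·1240 of feed at 0.666 water and removes 0.683 of that water:
0.683×0.666×(1−α)×1240 = 245.86
(1−α) = 245.86/564.05 = 0.4359;  α = 0.5641.

0.564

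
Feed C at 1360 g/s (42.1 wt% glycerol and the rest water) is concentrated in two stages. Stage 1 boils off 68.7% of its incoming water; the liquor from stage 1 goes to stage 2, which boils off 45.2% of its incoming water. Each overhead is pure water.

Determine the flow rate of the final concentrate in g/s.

water in feed = 1360×0.579 = 787.44 g/s.
After stage 1: water left = (1−0.687)×787.44 = 246.47; stream total = 819.03 g/s.
After stage 2: water left = (1−0.452)×246.47 = 135.06; final concentrate = 707.62 g/s.

707.6 g/s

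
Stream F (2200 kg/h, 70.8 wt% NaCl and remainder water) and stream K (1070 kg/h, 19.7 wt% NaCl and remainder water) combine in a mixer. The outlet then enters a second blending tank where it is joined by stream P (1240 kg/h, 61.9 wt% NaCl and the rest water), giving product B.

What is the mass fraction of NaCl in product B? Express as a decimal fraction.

0.562

Overall, product flow = 4510 kg/h.
NaCl in = 2200×0.708 + 1070×0.197 + 1240×0.619 = 2535.9 kg/h.
NaCl fraction in B = 0.562.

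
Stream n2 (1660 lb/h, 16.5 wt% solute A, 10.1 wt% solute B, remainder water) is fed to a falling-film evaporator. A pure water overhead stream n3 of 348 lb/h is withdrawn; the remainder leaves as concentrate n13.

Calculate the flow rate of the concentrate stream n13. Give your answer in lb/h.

Concentrate = 1660 − 348 = 1312 lb/h.

1312 lb/h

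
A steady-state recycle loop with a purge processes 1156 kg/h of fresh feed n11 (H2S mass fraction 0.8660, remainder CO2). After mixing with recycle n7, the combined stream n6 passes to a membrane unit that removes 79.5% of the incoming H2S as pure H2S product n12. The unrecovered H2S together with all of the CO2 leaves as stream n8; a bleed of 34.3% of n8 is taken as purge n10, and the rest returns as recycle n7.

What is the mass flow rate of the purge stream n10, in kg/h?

236.3 kg/h

CO2 enters only via n11 and leaves only via the purge: 1156×0.134 = 0.343×(CO2 in n8), and the membrane unit passes all CO2, so CO2 in n6 = CO2 in n8 = 451.62 kg/h.
H2S in n6: m_A = 1156×0.866 + (1−0.343)·(1−0.795)·m_A, so m_A = 1001.1/0.8653 = 1156.9 kg/h.
n8 = (1−0.795)×1156.9 + 451.62 = 688.78 kg/h.
Purge n10 = 0.343×688.78 = 236.25 kg/h.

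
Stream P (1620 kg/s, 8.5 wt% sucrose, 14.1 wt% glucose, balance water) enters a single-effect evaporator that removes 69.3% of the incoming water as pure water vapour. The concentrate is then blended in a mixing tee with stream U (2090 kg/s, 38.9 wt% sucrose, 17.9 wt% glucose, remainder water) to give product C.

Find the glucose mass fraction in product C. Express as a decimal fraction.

0.212

Vapour removed = 0.693×0.774×1620 = 868.94 kg/s; concentrate = 751.06 kg/s.
glucose reaching the mixer = 228.42 (from concentrate) + 2090×0.179 = 602.53 kg/s.
Product flow = 751.06 + 2090 = 2841.1 kg/s; glucose fraction = 0.212.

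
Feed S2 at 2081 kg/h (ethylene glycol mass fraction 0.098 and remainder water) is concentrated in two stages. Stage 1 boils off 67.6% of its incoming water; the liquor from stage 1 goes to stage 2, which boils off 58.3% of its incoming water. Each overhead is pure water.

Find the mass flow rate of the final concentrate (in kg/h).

water in feed = 2081×0.902 = 1877.1 kg/h.
After stage 1: water left = (1−0.676)×1877.1 = 608.17; stream total = 812.11 kg/h.
After stage 2: water left = (1−0.583)×608.17 = 253.61; final concentrate = 457.54 kg/h.

457.5 kg/h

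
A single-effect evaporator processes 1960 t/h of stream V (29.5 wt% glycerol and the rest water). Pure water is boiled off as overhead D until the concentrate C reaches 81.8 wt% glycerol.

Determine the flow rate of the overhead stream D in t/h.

glycerol is conserved: 1960×0.295 = 578.2 t/h all reports to the concentrate.
Concentrate = 578.2/(target fraction) = 706.85 t/h.
Overhead = 1960 − 706.85 = 1253.2 t/h.

1253 t/h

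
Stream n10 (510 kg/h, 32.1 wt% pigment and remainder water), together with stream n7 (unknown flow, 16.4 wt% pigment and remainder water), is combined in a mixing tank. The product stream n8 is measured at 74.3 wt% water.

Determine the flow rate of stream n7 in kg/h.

Let n7 be the unknown flow. Total out = 510 + n7.
water balance: 346.29 + 0.836·n7 = 0.743·(510 + n7)
(0.836 − 0.743)·n7 = 0.743×510 − 346.29 = 32.64
n7 = 32.64 / 0.093 = 350.97 kg/h

351 kg/h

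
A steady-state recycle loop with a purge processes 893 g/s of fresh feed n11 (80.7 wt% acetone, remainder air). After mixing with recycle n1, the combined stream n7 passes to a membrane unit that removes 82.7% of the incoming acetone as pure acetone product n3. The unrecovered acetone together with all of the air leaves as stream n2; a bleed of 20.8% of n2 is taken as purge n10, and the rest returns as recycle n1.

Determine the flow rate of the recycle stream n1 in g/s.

air enters only via n11 and leaves only via the purge: 893×0.193 = 0.208×(air in n2), and the membrane unit passes all air, so air in n7 = air in n2 = 828.6 g/s.
acetone in n7: m_A = 893×0.807 + (1−0.208)·(1−0.827)·m_A, so m_A = 720.65/0.8630 = 835.07 g/s.
n2 = (1−0.827)×835.07 + 828.6 = 973.07 g/s.
Recycle n1 = (1−0.208)×973.07 = 770.67 g/s.

770.7 g/s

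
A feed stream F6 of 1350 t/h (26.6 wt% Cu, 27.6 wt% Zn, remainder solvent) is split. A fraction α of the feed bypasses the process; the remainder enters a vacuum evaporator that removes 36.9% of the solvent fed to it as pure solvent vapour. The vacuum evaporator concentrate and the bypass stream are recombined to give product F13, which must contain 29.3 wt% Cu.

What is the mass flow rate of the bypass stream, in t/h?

613.9 t/h

All 1350×0.266 = 359.1 t/h of Cu reaches F13, so F13 = 359.1/0.293 = 1225.6 t/h and vapour = 124.4 t/h.
The evaporator receives (1−α)·1350 of feed at 0.458 solvent and removes 0.369 of that solvent:
0.369×0.458×(1−α)×1350 = 124.4
(1−α) = 124.4/228.15 = 0.5453;  α = 0.4547.
Bypass flow = 0.4547×1350 = 613.9 t/h.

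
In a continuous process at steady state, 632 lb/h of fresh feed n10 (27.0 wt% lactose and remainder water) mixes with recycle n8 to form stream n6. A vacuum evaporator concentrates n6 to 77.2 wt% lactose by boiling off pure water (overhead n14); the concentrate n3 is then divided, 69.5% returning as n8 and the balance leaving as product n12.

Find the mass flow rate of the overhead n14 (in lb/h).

411 lb/h

Overall lactose balance (none leaves overhead): lactose in fresh feed = lactose in product, i.e. 632×0.270 = (1−0.695)·n3·0.772.
n3 = 170.64/(0.772×0.305) = 724.71 lb/h.
Recycle n8 = 0.695×724.71 = 503.67 lb/h.
Combined feed n6 = 632 + 503.67 = 1135.7 lb/h.
Overhead n14 = n6 − n3 = 1135.7 − 724.71 = 410.96 lb/h.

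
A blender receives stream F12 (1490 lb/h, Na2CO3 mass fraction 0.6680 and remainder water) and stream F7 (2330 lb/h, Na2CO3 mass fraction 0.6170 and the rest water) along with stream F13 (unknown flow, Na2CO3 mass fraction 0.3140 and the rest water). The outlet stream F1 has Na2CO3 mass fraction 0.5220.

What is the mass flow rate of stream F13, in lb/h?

Let F13 be the unknown flow. Total out = 3820 + F13.
Na2CO3 balance: 2432.9 + 0.314·F13 = 0.522·(3820 + F13)
(0.314 − 0.522)·F13 = 0.522×3820 − 2432.9 = -438.89
F13 = -438.89 / -0.208 = 2110 lb/h

2110 lb/h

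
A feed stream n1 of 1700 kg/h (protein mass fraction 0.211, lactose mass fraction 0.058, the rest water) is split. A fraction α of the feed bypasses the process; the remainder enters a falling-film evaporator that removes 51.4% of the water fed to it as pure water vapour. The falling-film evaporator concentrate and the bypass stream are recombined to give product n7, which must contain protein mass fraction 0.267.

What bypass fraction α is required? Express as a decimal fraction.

All 1700×0.211 = 358.7 kg/h of protein reaches n7, so n7 = 358.7/0.267 = 1343.4 kg/h and vapour = 356.55 kg/h.
The evaporator receives (1−α)·1700 of feed at 0.731 water and removes 0.514 of that water:
0.514×0.731×(1−α)×1700 = 356.55
(1−α) = 356.55/638.75 = 0.5582;  α = 0.4418.

0.442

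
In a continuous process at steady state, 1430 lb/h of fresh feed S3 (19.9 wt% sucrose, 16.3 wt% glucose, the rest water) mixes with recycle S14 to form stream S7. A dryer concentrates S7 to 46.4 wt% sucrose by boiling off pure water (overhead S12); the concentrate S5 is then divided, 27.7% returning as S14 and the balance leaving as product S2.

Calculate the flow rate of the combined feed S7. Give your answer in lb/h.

Overall sucrose balance (none leaves overhead): sucrose in fresh feed = sucrose in product, i.e. 1430×0.199 = (1−0.277)·S5·0.464.
S5 = 284.57/(0.464×0.723) = 848.27 lb/h.
Recycle S14 = 0.277×848.27 = 234.97 lb/h.
Combined feed S7 = 1430 + 234.97 = 1665 lb/h.

1665 lb/h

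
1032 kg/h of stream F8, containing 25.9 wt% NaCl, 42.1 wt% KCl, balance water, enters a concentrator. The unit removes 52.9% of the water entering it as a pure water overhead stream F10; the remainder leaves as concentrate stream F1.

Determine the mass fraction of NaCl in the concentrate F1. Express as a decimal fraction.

0.312

NaCl is not removed: 1032×0.259 = 267.29 kg/h of NaCl enters F1.
water entering = 1032×0.320 = 330.24 kg/h; overhead removed = 0.529×330.24 = 174.7 kg/h.
Concentrate = 1032 − 174.7 = 857.3 kg/h.
Mass fraction = 267.29/857.3 = 0.312.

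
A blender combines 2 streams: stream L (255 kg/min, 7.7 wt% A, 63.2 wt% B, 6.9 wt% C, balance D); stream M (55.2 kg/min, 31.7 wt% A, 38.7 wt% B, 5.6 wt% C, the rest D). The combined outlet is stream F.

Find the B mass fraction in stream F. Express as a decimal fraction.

Total flow out = 255 + 55.2 = 310.2 kg/min.
B in = 255×0.632 + 55.2×0.387 = 182.52 kg/min.
B mass fraction in F = 182.52/310.2 = 0.5884.

0.5884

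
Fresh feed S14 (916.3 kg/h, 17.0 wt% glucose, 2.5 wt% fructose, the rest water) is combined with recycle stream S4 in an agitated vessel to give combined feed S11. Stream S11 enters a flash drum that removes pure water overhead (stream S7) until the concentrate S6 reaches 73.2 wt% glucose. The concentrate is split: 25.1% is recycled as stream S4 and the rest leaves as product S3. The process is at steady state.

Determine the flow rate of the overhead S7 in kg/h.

703.5 kg/h

Overall glucose balance (none leaves overhead): glucose in fresh feed = glucose in product, i.e. 916.3×0.170 = (1−0.251)·S6·0.732.
S6 = 155.77/(0.732×0.749) = 284.11 kg/h.
Recycle S4 = 0.251×284.11 = 71.313 kg/h.
Combined feed S11 = 916.3 + 71.313 = 987.61 kg/h.
Overhead S7 = S11 − S6 = 987.61 − 284.11 = 703.5 kg/h.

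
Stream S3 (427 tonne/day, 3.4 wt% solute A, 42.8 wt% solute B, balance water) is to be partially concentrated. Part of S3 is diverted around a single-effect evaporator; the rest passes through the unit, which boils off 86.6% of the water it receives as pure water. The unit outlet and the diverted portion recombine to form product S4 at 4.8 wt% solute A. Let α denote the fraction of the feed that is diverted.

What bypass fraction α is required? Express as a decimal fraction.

All 427×0.034 = 14.518 tonne/day of solute A reaches S4, so S4 = 14.518/0.048 = 302.46 tonne/day and vapour = 124.54 tonne/day.
The evaporator receives (1−α)·427 of feed at 0.538 water and removes 0.866 of that water:
0.866×0.538×(1−α)×427 = 124.54
(1−α) = 124.54/198.94 = 0.6260;  α = 0.3740.

0.374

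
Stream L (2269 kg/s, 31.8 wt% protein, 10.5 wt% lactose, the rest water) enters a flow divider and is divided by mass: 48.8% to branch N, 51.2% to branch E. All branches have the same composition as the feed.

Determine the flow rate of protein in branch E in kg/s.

Branch E total = 0.512×2269 = 1161.7 kg/s.
protein in E = 0.318×1161.7 = 369.43 kg/s.

369.4 kg/s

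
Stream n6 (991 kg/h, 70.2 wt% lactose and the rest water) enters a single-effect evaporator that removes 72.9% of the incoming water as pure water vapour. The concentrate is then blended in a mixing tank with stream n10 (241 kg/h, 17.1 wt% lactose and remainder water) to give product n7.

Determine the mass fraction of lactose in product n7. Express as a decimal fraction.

Vapour removed = 0.729×0.298×991 = 215.29 kg/h; concentrate = 775.71 kg/h.
lactose reaching the mixer = 695.68 (from concentrate) + 241×0.171 = 736.89 kg/h.
Product flow = 775.71 + 241 = 1016.7 kg/h; lactose fraction = 0.7248.

0.7248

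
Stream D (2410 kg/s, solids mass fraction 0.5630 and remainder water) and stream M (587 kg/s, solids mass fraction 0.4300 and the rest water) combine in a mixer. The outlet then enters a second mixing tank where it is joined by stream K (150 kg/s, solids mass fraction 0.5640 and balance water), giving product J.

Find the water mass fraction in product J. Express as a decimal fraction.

0.4618

Overall, product flow = 3147 kg/s.
water in = 2410×0.437 + 587×0.570 + 150×0.436 = 1453.2 kg/s.
water fraction in J = 0.4618.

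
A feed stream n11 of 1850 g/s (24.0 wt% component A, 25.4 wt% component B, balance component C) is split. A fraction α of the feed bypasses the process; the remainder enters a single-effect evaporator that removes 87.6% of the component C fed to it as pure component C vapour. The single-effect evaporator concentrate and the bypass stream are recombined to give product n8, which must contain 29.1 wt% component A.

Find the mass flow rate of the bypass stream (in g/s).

All 1850×0.240 = 444 g/s of component A reaches n8, so n8 = 444/0.291 = 1525.8 g/s and vapour = 324.23 g/s.
The evaporator receives (1−α)·1850 of feed at 0.506 component C and removes 0.876 of that component C:
0.876×0.506×(1−α)×1850 = 324.23
(1−α) = 324.23/820.02 = 0.3954;  α = 0.6046.
Bypass flow = 0.6046×1850 = 1118.5 g/s.

1119 g/s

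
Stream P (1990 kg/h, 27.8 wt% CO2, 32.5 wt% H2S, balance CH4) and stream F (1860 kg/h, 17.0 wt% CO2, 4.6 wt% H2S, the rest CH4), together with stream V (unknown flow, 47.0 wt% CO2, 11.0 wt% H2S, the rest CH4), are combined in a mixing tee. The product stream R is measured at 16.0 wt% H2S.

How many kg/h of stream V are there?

2326 kg/h

Let V be the unknown flow. Total out = 3850 + V.
H2S balance: 732.31 + 0.110·V = 0.160·(3850 + V)
(0.110 − 0.160)·V = 0.160×3850 − 732.31 = -116.31
V = -116.31 / -0.050 = 2326.2 kg/h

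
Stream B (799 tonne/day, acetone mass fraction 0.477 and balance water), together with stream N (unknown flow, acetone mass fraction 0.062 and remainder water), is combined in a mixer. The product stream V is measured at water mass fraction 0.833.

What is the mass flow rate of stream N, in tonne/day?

2359 tonne/day

Let N be the unknown flow. Total out = 799 + N.
water balance: 417.88 + 0.938·N = 0.833·(799 + N)
(0.938 − 0.833)·N = 0.833×799 − 417.88 = 247.69
N = 247.69 / 0.105 = 2359 tonne/day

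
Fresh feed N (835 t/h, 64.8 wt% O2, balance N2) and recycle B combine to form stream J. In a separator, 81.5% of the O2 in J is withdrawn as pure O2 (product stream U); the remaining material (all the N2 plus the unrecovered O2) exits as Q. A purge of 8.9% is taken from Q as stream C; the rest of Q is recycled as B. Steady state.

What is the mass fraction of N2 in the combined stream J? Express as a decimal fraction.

0.8354

N2 enters only via N and leaves only via the purge: 835×0.352 = 0.089×(N2 in Q), and the separator passes all N2, so N2 in J = N2 in Q = 3302.5 t/h.
O2 in J: m_A = 835×0.648 + (1−0.089)·(1−0.815)·m_A, so m_A = 541.08/0.8315 = 650.75 t/h.
J = 650.75 + 3302.5 = 3953.2 t/h.
N2 fraction in J = 3302.5/3953.2 = 0.8354.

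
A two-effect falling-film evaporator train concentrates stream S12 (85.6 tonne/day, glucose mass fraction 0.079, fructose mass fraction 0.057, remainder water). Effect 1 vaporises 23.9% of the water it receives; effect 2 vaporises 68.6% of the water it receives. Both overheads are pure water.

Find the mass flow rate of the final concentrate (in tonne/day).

water in feed = 85.6×0.864 = 73.958 tonne/day.
After stage 1: water left = (1−0.239)×73.958 = 56.282; stream total = 67.924 tonne/day.
After stage 2: water left = (1−0.686)×56.282 = 17.673; final concentrate = 29.314 tonne/day.

29.31 tonne/day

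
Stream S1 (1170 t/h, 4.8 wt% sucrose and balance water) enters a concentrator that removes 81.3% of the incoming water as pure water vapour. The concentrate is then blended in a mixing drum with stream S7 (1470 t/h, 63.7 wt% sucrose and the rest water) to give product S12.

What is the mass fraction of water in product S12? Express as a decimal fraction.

0.4277

Vapour removed = 0.813×0.952×1170 = 905.55 t/h; concentrate = 264.45 t/h.
water reaching the mixer = 208.29 (from concentrate) + 1470×0.363 = 741.9 t/h.
Product flow = 264.45 + 1470 = 1734.4 t/h; water fraction = 0.4277.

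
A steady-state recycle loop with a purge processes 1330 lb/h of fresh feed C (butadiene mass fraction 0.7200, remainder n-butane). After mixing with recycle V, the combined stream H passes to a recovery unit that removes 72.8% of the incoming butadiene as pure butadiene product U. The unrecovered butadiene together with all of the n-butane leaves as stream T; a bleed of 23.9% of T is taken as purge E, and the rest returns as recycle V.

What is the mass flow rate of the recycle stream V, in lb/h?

1436 lb/h

n-butane enters only via C and leaves only via the purge: 1330×0.280 = 0.239×(n-butane in T), and the recovery unit passes all n-butane, so n-butane in H = n-butane in T = 1558.2 lb/h.
butadiene in H: m_A = 1330×0.720 + (1−0.239)·(1−0.728)·m_A, so m_A = 957.6/0.7930 = 1207.6 lb/h.
T = (1−0.728)×1207.6 + 1558.2 = 1886.6 lb/h.
Recycle V = (1−0.239)×1886.6 = 1435.7 lb/h.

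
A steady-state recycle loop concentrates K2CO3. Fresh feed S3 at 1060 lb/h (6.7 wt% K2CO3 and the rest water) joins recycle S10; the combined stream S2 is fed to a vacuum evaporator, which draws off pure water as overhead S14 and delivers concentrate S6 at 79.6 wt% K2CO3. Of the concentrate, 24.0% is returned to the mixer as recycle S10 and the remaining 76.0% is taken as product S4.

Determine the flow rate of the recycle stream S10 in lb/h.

28.18 lb/h

Overall K2CO3 balance (none leaves overhead): K2CO3 in fresh feed = K2CO3 in product, i.e. 1060×0.067 = (1−0.240)·S6·0.796.
S6 = 71.02/(0.796×0.760) = 117.4 lb/h.
Recycle S10 = 0.240×117.4 = 28.175 lb/h.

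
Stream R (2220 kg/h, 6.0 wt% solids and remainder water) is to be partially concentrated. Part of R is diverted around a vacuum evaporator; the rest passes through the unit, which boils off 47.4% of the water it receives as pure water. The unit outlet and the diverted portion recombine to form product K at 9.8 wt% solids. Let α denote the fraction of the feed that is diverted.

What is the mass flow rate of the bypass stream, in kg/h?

All 2220×0.060 = 133.2 kg/h of solids reaches K, so K = 133.2/0.098 = 1359.2 kg/h and vapour = 860.82 kg/h.
The evaporator receives (1−α)·2220 of feed at 0.940 water and removes 0.474 of that water:
0.474×0.940×(1−α)×2220 = 860.82
(1−α) = 860.82/989.14 = 0.8703;  α = 0.1297.
Bypass flow = 0.1297×2220 = 288.01 kg/h.

288 kg/h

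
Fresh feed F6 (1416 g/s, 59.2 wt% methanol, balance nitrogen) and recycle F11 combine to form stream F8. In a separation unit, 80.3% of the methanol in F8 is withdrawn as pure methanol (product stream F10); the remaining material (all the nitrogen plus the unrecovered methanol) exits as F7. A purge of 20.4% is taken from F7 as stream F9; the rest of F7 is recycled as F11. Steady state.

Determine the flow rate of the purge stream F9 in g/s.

nitrogen enters only via F6 and leaves only via the purge: 1416×0.408 = 0.204×(nitrogen in F7), and the separation unit passes all nitrogen, so nitrogen in F8 = nitrogen in F7 = 2832 g/s.
methanol in F8: m_A = 1416×0.592 + (1−0.204)·(1−0.803)·m_A, so m_A = 838.27/0.8432 = 994.17 g/s.
F7 = (1−0.803)×994.17 + 2832 = 3027.9 g/s.
Purge F9 = 0.204×3027.9 = 617.68 g/s.

617.7 g/s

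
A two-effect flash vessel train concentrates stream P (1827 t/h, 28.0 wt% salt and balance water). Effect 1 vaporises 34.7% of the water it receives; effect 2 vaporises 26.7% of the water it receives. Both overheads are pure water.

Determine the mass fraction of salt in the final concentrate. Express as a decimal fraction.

0.448

water in feed = 1827×0.720 = 1315.4 t/h.
After stage 1: water left = (1−0.347)×1315.4 = 858.98; stream total = 1370.5 t/h.
After stage 2: water left = (1−0.267)×858.98 = 629.63; final concentrate = 1141.2 t/h.
salt fraction = 511.56/1141.2 = 0.448.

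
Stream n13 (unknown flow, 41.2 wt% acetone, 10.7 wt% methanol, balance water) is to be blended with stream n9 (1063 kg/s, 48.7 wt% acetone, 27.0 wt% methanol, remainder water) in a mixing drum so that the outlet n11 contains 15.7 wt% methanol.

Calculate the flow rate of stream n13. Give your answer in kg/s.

2402 kg/s

Let n13 be the unknown flow. Total out = 1063 + n13.
methanol balance: 287.01 + 0.107·n13 = 0.157·(1063 + n13)
(0.107 − 0.157)·n13 = 0.157×1063 − 287.01 = -120.12
n13 = -120.12 / -0.050 = 2402.4 kg/s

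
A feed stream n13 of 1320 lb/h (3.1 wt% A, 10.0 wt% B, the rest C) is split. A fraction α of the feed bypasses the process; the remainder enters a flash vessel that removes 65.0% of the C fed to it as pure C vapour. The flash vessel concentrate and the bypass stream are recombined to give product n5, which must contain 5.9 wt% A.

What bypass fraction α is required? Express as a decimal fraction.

All 1320×0.031 = 40.92 lb/h of A reaches n5, so n5 = 40.92/0.059 = 693.56 lb/h and vapour = 626.44 lb/h.
The evaporator receives (1−α)·1320 of feed at 0.869 C and removes 0.650 of that C:
0.650×0.869×(1−α)×1320 = 626.44
(1−α) = 626.44/745.6 = 0.8402;  α = 0.1598.

0.160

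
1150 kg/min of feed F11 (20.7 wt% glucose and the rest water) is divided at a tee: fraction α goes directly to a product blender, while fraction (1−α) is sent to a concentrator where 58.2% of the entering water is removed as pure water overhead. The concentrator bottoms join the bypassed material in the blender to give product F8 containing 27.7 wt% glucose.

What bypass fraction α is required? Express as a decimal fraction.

0.452

All 1150×0.207 = 238.05 kg/min of glucose reaches F8, so F8 = 238.05/0.277 = 859.39 kg/min and vapour = 290.61 kg/min.
The evaporator receives (1−α)·1150 of feed at 0.793 water and removes 0.582 of that water:
0.582×0.793×(1−α)×1150 = 290.61
(1−α) = 290.61/530.75 = 0.5475;  α = 0.4525.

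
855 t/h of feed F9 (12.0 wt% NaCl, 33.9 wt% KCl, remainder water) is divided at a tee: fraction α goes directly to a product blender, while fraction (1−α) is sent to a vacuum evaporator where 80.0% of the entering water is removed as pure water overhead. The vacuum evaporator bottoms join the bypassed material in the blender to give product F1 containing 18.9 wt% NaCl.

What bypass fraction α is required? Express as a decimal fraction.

0.156

All 855×0.120 = 102.6 t/h of NaCl reaches F1, so F1 = 102.6/0.189 = 542.86 t/h and vapour = 312.14 t/h.
The evaporator receives (1−α)·855 of feed at 0.541 water and removes 0.800 of that water:
0.800×0.541×(1−α)×855 = 312.14
(1−α) = 312.14/370.04 = 0.8435;  α = 0.1565.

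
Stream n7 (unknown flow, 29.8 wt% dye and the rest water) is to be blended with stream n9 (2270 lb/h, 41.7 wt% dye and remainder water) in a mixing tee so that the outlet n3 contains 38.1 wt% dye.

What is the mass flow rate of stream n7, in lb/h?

984.6 lb/h

Let n7 be the unknown flow. Total out = 2270 + n7.
dye balance: 946.59 + 0.298·n7 = 0.381·(2270 + n7)
(0.298 − 0.381)·n7 = 0.381×2270 − 946.59 = -81.72
n7 = -81.72 / -0.083 = 984.58 lb/h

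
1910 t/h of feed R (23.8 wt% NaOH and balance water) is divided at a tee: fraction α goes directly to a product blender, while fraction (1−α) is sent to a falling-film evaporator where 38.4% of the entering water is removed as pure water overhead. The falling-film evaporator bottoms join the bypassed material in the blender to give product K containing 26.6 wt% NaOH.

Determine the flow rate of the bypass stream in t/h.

All 1910×0.238 = 454.58 t/h of NaOH reaches K, so K = 454.58/0.266 = 1708.9 t/h and vapour = 201.05 t/h.
The evaporator receives (1−α)·1910 of feed at 0.762 water and removes 0.384 of that water:
0.384×0.762×(1−α)×1910 = 201.05
(1−α) = 201.05/558.88 = 0.3597;  α = 0.6403.
Bypass flow = 0.6403×1910 = 1222.9 t/h.

1223 t/h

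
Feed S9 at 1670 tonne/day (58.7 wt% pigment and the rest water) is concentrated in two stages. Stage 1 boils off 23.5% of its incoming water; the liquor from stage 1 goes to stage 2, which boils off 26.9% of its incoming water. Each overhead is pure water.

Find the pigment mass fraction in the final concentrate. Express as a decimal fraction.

water in feed = 1670×0.413 = 689.71 tonne/day.
After stage 1: water left = (1−0.235)×689.71 = 527.63; stream total = 1507.9 tonne/day.
After stage 2: water left = (1−0.269)×527.63 = 385.7; final concentrate = 1366 tonne/day.
pigment fraction = 980.29/1366 = 0.718.

0.718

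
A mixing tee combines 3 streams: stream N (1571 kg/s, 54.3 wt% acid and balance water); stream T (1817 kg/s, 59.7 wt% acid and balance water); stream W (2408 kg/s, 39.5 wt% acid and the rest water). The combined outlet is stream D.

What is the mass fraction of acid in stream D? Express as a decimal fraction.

0.498

Total flow out = 1571 + 1817 + 2408 = 5796 kg/s.
acid in = 1571×0.543 + 1817×0.597 + 2408×0.395 = 2889 kg/s.
acid mass fraction in D = 2889/5796 = 0.498.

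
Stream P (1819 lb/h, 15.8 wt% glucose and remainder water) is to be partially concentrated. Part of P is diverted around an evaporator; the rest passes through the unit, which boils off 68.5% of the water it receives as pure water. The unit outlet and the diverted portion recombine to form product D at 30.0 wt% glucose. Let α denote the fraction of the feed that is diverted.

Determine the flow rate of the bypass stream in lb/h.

All 1819×0.158 = 287.4 lb/h of glucose reaches D, so D = 287.4/0.300 = 958.01 lb/h and vapour = 860.99 lb/h.
The evaporator receives (1−α)·1819 of feed at 0.842 water and removes 0.685 of that water:
0.685×0.842×(1−α)×1819 = 860.99
(1−α) = 860.99/1049.1 = 0.8207;  α = 0.1793.
Bypass flow = 0.1793×1819 = 326.22 lb/h.

326.2 lb/h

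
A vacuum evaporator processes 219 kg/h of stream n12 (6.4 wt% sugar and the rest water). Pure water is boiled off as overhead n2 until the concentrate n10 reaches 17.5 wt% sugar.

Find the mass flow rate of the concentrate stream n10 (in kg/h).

80.09 kg/h

sugar is conserved: 219×0.064 = 14.016 kg/h all reports to the concentrate.
Concentrate = 14.016/(target fraction) = 80.091 kg/h.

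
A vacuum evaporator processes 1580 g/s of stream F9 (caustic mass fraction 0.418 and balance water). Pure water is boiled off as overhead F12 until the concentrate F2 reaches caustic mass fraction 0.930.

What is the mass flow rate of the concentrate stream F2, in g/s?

710.2 g/s

caustic is conserved: 1580×0.418 = 660.44 g/s all reports to the concentrate.
Concentrate = 660.44/(target fraction) = 710.15 g/s.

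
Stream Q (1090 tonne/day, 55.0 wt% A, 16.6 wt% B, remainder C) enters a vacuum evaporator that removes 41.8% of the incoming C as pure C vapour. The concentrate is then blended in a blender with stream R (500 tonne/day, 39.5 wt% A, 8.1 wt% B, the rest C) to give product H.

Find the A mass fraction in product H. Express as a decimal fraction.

0.546

Vapour removed = 0.418×0.284×1090 = 129.4 tonne/day; concentrate = 960.6 tonne/day.
A reaching the mixer = 599.5 (from concentrate) + 500×0.395 = 797 tonne/day.
Product flow = 960.6 + 500 = 1460.6 tonne/day; A fraction = 0.546.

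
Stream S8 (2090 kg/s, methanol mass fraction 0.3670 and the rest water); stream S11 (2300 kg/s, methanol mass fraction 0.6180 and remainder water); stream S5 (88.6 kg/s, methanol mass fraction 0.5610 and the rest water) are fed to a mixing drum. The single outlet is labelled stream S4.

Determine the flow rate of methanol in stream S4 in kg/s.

methanol out = methanol in = 2090×0.367 + 2300×0.618 + 88.6×0.561 = 2238.1 kg/s.

2238 kg/s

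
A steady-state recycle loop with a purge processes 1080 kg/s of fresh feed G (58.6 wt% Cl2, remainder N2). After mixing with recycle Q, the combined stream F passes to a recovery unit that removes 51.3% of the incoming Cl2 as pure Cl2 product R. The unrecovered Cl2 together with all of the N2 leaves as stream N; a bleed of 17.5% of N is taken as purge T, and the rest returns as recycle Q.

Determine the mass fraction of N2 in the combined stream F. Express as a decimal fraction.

N2 enters only via G and leaves only via the purge: 1080×0.414 = 0.175×(N2 in N), and the recovery unit passes all N2, so N2 in F = N2 in N = 2555 kg/s.
Cl2 in F: m_A = 1080×0.586 + (1−0.175)·(1−0.513)·m_A, so m_A = 632.88/0.5982 = 1057.9 kg/s.
F = 1057.9 + 2555 = 3612.9 kg/s.
N2 fraction in F = 2555/3612.9 = 0.707.

0.707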